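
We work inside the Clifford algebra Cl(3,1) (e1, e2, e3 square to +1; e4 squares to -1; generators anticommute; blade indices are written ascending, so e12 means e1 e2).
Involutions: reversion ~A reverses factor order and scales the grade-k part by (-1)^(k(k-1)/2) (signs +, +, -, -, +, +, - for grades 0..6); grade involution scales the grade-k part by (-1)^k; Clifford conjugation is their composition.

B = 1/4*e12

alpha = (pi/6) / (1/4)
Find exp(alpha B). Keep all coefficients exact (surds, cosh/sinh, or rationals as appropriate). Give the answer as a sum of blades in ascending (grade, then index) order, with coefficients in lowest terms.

B^2 = (1/4)^2*(e12)^2 = 1/16*(-1) = -1/16 (a basis 2-blade squares to minus the product of its generators' squares).
B^2 = -1/16 — B^2 < 0, so the exponential closes trigonometrically: l = 1/4, alpha*l = pi/6, so exp(alpha B) = cos(pi/6) + (sin(pi/6)/(1/4))*B = sqrt(3)/2 + (2)*B.
Answer: sqrt(3)/2 + 1/2*e12


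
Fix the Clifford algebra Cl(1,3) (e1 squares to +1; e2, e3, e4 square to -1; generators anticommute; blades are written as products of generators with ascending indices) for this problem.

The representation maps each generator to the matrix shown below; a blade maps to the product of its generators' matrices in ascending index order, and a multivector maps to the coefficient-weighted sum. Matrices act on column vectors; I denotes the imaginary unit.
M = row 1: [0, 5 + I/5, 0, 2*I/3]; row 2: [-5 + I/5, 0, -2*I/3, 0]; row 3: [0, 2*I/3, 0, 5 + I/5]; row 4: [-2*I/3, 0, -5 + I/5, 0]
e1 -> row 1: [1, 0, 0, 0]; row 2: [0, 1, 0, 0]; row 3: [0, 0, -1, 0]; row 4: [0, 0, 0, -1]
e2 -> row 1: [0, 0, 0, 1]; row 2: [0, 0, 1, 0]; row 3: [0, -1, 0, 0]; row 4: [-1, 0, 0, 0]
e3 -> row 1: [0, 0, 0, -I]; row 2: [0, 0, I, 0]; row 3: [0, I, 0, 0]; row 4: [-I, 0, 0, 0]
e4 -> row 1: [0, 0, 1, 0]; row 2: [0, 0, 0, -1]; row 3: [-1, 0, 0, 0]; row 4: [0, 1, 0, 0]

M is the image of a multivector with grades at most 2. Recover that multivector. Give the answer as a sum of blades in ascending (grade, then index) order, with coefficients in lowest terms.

Method: the blade images are trace-orthogonal — tr(rho(e_A) rho(e_B)^-1) = 4 if A = B and 0 otherwise — and rho(e_A)^-1 = (e_A)^2 * rho(e_A) with (e_A)^2 = +1 or -1, so the coefficient of e_A in the preimage is (e_A)^2 * tr(M rho(e_A))/4.
Nonzero projections over blades of grade <= 2: e1 e3: (e1 e3)^2 = +1, tr(M rho(e1 e3)) = -8/3, coefficient -2/3; e2 e4: (e2 e4)^2 = -1, tr(M rho(e2 e4)) = -20, coefficient 5; e3 e4: (e3 e4)^2 = -1, tr(M rho(e3 e4)) = 4/5, coefficient -1/5. Every other blade of grade <= 2 projects to 0.
Answer: -2/3*e1 e3 + 5*e2 e4 - 1/5*e3 e4


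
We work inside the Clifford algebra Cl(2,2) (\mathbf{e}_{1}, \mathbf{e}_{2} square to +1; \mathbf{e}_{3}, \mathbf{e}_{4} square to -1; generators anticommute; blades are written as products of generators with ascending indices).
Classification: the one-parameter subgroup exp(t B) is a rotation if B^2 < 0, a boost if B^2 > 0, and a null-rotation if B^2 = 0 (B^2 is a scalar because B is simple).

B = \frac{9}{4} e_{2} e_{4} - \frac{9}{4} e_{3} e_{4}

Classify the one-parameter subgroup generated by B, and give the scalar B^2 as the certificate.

B^2 term by term: the squares give (\frac{9}{4})^2*(e_{2} e_{4})^2 + (-\frac{9}{4})^2*(e_{3} e_{4})^2 = \frac{81}{16}*(+1) + \frac{81}{16}*(-1) = 0 (each basis 2-blade squares to minus the product of its generators' squares); cross terms between blades sharing an index anticommute and cancel. So B^2 = 0.
Answer: null-rotation, certificate B^2 = 0. The class reads off the invariant scalar 0 directly.


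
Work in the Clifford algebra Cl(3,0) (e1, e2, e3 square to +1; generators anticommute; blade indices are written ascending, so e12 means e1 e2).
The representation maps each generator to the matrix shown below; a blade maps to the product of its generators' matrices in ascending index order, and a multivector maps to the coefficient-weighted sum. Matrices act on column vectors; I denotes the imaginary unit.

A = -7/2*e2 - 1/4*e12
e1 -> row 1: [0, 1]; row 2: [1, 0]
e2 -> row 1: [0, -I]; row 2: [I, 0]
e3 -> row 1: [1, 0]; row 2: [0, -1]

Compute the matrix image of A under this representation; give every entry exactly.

Bivector images (products of the table entries): rho(e12) = rho(e1)rho(e2) = row 1: [I, 0]; row 2: [0, -I].
M = (-7/2)*rho(e2) + (-1/4)*rho(e12), summed entrywise:
Answer: row 1: [-I/4, 7*I/2]; row 2: [-7*I/2, I/4]


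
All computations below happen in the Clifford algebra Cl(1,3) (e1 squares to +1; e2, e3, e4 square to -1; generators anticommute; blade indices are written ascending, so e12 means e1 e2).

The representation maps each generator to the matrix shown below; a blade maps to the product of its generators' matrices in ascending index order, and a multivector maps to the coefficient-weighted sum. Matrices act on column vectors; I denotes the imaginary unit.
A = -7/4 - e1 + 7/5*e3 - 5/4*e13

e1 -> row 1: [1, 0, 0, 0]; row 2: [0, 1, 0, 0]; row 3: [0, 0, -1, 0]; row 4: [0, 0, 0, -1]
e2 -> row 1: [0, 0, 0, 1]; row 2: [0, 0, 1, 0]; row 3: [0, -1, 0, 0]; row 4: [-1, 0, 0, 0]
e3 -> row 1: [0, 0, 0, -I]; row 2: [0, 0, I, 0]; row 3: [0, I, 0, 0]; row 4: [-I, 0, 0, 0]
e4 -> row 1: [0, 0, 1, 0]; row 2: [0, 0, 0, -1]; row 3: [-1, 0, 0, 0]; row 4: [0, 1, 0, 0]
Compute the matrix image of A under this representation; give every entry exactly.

Bivector images (products of the table entries): rho(e13) = rho(e1)rho(e3) = row 1: [0, 0, 0, -I]; row 2: [0, 0, I, 0]; row 3: [0, -I, 0, 0]; row 4: [I, 0, 0, 0].
M = (-7/4)*1 + (-1)*rho(e1) + (7/5)*rho(e3) + (-5/4)*rho(e13), summed entrywise (1 is the identity matrix):
Answer: row 1: [-11/4, 0, 0, -3*I/20]; row 2: [0, -11/4, 3*I/20, 0]; row 3: [0, 53*I/20, -3/4, 0]; row 4: [-53*I/20, 0, 0, -3/4]


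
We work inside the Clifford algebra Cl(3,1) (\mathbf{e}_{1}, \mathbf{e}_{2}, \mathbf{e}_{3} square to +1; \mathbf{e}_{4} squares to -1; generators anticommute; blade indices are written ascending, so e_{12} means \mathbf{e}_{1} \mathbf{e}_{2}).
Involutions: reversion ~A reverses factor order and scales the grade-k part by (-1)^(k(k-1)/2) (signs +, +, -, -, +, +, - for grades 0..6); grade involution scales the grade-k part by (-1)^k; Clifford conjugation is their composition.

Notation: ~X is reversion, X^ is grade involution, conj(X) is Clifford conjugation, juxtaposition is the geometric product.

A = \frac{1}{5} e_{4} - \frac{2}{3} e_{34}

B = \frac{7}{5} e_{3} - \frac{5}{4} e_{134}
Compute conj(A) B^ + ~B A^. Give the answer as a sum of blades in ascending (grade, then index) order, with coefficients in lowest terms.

first term: \frac{5}{6} e_{1} + \frac{14}{15} e_{4} + \frac{1}{4} e_{13} - \frac{7}{25} e_{34}
second term: -\frac{5}{6} e_{1} - \frac{14}{15} e_{4} + \frac{1}{4} e_{13} - \frac{7}{25} e_{34}
Answer: \frac{1}{2} e_{13} - \frac{14}{25} e_{34}


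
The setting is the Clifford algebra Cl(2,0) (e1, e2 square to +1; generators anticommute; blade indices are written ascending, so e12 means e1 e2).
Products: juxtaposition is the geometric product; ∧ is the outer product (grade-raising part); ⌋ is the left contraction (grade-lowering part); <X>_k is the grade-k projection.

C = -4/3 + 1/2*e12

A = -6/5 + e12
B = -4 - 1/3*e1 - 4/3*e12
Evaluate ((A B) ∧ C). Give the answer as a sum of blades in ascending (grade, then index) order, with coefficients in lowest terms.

step 1: 92/15 + 2/5*e1 + 1/3*e2 - 12/5*e12
step 2: -368/45 - 8/15*e1 - 4/9*e2 + 94/15*e12
Answer: -368/45 - 8/15*e1 - 4/9*e2 + 94/15*e12


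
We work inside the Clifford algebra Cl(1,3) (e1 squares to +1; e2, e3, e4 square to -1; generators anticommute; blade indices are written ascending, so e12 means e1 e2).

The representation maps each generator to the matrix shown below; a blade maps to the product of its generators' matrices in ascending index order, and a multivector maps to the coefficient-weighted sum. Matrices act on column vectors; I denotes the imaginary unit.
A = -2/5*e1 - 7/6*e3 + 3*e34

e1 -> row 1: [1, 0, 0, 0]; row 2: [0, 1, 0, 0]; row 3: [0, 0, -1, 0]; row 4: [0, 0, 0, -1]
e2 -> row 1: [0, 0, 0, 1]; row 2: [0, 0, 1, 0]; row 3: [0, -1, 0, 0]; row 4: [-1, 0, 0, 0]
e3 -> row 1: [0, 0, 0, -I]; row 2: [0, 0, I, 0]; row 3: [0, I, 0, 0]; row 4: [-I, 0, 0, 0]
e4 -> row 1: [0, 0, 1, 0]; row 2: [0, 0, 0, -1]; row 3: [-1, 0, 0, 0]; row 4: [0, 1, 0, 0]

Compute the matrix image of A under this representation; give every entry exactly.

Bivector images (products of the table entries): rho(e34) = rho(e3)rho(e4) = row 1: [0, -I, 0, 0]; row 2: [-I, 0, 0, 0]; row 3: [0, 0, 0, -I]; row 4: [0, 0, -I, 0].
M = (-2/5)*rho(e1) + (-7/6)*rho(e3) + (3)*rho(e34), summed entrywise:
Answer: row 1: [-2/5, -3*I, 0, 7*I/6]; row 2: [-3*I, -2/5, -7*I/6, 0]; row 3: [0, -7*I/6, 2/5, -3*I]; row 4: [7*I/6, 0, -3*I, 2/5]


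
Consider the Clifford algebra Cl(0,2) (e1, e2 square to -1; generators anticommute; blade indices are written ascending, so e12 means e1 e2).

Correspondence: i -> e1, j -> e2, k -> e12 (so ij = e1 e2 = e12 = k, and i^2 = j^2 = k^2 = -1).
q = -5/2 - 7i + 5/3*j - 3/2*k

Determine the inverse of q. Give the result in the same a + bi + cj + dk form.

In blades: q = -5/2 - 7*e1 + 5/3*e2 - 3/2*e12.
With qbar = -5/2 + 7*e1 - 5/3*e2 + 3/2*e12 (scalar fixed, mapped units negated), q qbar = 1085/18 (the sum of squared coefficients), so q^-1 = qbar / (1085/18) = -9/217 + 18/155*e1 - 6/217*e2 + 27/1085*e12; translating back:
Answer: -9/217 + 18/155*i - 6/217*j + 27/1085*k


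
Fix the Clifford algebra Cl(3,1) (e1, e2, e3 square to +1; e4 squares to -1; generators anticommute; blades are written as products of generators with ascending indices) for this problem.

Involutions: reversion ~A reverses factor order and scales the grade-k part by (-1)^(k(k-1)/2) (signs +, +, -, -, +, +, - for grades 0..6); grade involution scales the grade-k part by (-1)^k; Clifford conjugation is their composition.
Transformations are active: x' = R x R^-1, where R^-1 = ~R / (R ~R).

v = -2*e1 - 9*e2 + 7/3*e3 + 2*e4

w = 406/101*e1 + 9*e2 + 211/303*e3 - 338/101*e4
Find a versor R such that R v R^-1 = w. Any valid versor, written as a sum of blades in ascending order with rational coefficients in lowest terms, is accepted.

R = v + w = 204/101*e1 + 306/101*e3 - 136/101*e4 works: the equal norms (778/9) guarantee its sandwich swaps v into w.
Answer: 204/101*e1 + 306/101*e3 - 136/101*e4


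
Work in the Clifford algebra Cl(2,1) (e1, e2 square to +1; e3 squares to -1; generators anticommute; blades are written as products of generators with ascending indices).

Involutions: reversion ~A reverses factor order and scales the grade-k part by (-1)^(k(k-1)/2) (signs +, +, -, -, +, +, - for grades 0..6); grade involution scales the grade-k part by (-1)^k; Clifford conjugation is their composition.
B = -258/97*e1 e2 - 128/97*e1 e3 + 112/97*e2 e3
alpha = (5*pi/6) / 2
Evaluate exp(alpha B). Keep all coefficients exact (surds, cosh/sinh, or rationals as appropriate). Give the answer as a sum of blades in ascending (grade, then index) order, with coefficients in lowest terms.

B^2 term by term: the squares give (-258/97)^2*(e1 e2)^2 + (-128/97)^2*(e1 e3)^2 + (112/97)^2*(e2 e3)^2 = 66564/9409*(-1) + 16384/9409*(+1) + 12544/9409*(+1) = -4 (each basis 2-blade squares to minus the product of its generators' squares); cross terms between blades sharing an index anticommute and cancel. So B^2 = -4.
B^2 = -4 — since the square is negative, the closed form is circular: l = 2, alpha*l = 5*pi/6, so exp(alpha B) = cos(5*pi/6) + (sin(5*pi/6)/2)*B = -sqrt(3)/2 + (1/4)*B.
Answer: -sqrt(3)/2 - 129/194*e1 e2 - 32/97*e1 e3 + 28/97*e2 e3


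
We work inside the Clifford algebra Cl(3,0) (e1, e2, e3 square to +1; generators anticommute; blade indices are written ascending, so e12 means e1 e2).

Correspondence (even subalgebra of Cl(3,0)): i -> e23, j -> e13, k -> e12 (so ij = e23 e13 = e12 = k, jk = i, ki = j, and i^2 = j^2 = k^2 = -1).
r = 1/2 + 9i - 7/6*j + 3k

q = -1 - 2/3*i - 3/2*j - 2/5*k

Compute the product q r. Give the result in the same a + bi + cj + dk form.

In blades: q = -1 - 2/5*e12 - 3/2*e13 - 2/3*e23, r = 1/2 + 3*e12 - 7/6*e13 + 9*e23.
Distribute q over r term by term (generator squares from the signature, products reordered to ascending indices): (-1)*r = -1/2 - 3*e12 + 7/6*e13 - 9*e23; (-2/5*e12)*r = 6/5 - 1/5*e12 - 18/5*e13 - 7/15*e23; (-3/2*e13)*r = -7/4 + 27/2*e12 - 3/4*e13 - 9/2*e23; (-2/3*e23)*r = 6 + 7/9*e12 + 2*e13 - 1/3*e23.
Sum: 99/20 + 997/90*e12 - 71/60*e13 - 143/10*e23; translating back through the correspondence:
Answer: 99/20 - 143/10*i - 71/60*j + 997/90*k


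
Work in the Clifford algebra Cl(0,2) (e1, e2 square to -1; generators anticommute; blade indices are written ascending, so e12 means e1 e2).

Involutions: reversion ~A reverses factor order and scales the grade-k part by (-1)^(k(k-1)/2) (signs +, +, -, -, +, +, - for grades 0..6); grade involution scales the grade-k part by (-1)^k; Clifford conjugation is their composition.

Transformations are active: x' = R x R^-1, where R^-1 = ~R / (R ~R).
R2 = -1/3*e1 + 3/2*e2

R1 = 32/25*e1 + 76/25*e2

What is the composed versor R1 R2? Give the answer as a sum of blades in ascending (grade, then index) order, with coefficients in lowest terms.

Distribute over the terms of R1 (each basis-blade product reordered to ascending indices, repeated generators contracted through their squares):
(32/25*e1) R2 = 32/75 + 48/25*e12
(76/25*e2) R2 = -114/25 + 76/75*e12
Summing the partial products and collecting blades:
Answer: -62/15 + 44/15*e12


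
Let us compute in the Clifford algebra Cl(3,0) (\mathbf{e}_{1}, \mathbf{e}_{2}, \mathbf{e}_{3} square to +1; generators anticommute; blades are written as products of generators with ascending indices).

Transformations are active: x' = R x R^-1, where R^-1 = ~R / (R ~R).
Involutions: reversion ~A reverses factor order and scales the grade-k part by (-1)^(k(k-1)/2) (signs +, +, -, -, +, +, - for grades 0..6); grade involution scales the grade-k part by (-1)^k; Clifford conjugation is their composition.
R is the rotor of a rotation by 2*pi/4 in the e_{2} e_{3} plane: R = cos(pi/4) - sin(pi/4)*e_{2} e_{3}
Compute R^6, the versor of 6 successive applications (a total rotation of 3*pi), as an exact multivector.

Because a rotor carries half the rotation angle, composing 6 copies of this e_{2} e_{3}-plane rotor multiplies the phase: 6*(pi/4) = \frac{3 \pi}{2}, hence R^6 = cos(\frac{3 \pi}{2}) - sin(\frac{3 \pi}{2})*e_{2} e_{3}.
cos(\frac{3 \pi}{2}) = 0 and sin(\frac{3 \pi}{2}) = -1, so R^6 = e_{2} e_{3}. The net rotation is 1*pi (after discarding 1 full turn, each of which contributes a factor -1 to the rotor); the rotor keeps the half-angle phase exactly.
Answer: e_{2} e_{3}


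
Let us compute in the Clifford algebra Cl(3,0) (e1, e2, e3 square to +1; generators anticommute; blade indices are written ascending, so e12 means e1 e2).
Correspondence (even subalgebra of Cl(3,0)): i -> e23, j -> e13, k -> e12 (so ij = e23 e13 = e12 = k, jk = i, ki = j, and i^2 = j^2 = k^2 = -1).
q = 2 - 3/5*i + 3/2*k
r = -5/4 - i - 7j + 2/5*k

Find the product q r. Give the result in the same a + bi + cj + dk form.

In blades: q = 2 + 3/2*e12 - 3/5*e23, r = -5/4 + 2/5*e12 - 7*e13 - e23.
Distribute q over r term by term (generator squares from the signature, products reordered to ascending indices): (2)*r = -5/2 + 4/5*e12 - 14*e13 - 2*e23; (3/2*e12)*r = -3/5 - 15/8*e12 - 3/2*e13 + 21/2*e23; (-3/5*e23)*r = -3/5 + 21/5*e12 + 6/25*e13 + 3/4*e23.
Sum: -37/10 + 25/8*e12 - 763/50*e13 + 37/4*e23; translating back through the correspondence:
Answer: -37/10 + 37/4*i - 763/50*j + 25/8*k


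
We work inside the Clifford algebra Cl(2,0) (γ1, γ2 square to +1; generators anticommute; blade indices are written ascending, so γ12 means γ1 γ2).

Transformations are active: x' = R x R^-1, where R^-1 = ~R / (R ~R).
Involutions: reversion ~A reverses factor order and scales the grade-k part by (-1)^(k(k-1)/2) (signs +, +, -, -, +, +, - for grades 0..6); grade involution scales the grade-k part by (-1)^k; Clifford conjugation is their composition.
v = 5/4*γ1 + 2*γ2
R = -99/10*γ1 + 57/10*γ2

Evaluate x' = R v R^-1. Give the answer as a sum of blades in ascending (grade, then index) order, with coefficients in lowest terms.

~R = -99/10*γ1 + 57/10*γ2, and R ~R = 261/2, so R^-1 = ~R / (261/2).
R v = -39/40 - 1077/40*γ12
Answer: -799/725*γ1 - 6047/2900*γ2


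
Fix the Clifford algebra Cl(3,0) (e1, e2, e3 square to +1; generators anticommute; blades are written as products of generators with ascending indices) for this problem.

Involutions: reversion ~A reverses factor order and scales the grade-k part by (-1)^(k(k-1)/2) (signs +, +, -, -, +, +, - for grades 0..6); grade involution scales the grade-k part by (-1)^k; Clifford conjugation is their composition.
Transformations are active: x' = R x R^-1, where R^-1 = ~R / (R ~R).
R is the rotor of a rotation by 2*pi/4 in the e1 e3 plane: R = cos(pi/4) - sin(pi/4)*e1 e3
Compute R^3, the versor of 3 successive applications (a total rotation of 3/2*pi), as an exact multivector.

The rotor phase is half the rotation angle and phases add under composition, so 3 steps in the e1 e3 plane accumulate phase 3*(pi/4) = 3*pi/4: R^3 = cos(3*pi/4) - sin(3*pi/4)*e1 e3.
cos(3*pi/4) = -sqrt(2)/2 and sin(3*pi/4) = sqrt(2)/2, so R^3 = -sqrt(2)/2 - sqrt(2)/2*e1 e3. The net rotation is 3/2*pi; the rotor keeps the half-angle phase exactly.
Answer: -sqrt(2)/2 - sqrt(2)/2*e1 e3


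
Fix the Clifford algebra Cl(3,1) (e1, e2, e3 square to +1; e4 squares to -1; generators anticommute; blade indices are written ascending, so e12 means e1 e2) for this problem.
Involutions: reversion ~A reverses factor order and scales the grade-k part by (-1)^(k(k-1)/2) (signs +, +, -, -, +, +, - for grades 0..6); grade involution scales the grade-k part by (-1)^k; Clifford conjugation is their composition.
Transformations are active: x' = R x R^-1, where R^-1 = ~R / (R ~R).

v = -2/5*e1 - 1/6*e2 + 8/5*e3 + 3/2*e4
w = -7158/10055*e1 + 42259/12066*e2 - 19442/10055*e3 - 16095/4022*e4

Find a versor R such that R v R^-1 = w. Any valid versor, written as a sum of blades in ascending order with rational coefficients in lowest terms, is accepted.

R = v + w = -2236/2011*e1 + 6708/2011*e2 - 3354/10055*e3 - 5031/2011*e4 works: the equal norms (112/225) guarantee its sandwich swaps v into w.
Answer: -2236/2011*e1 + 6708/2011*e2 - 3354/10055*e3 - 5031/2011*e4


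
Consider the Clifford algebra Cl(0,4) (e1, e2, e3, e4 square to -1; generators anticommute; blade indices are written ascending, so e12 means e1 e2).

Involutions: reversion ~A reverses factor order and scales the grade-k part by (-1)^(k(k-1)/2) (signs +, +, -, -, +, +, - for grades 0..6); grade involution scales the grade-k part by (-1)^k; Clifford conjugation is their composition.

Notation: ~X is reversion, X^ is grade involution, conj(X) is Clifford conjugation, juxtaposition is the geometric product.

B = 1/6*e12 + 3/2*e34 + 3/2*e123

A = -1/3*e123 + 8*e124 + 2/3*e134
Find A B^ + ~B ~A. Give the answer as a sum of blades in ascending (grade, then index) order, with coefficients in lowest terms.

first term: 1/2 - e1 + 1/18*e3 - 4/3*e4 + e24 - 12*e34 + 12*e123 + 1/2*e124 - 1/9*e234
second term: -1/2 - e1 + 1/18*e3 - 4/3*e4 + e24 - 12*e34 - 12*e123 - 1/2*e124 + 1/9*e234
Answer: -2*e1 + 1/9*e3 - 8/3*e4 + 2*e24 - 24*e34


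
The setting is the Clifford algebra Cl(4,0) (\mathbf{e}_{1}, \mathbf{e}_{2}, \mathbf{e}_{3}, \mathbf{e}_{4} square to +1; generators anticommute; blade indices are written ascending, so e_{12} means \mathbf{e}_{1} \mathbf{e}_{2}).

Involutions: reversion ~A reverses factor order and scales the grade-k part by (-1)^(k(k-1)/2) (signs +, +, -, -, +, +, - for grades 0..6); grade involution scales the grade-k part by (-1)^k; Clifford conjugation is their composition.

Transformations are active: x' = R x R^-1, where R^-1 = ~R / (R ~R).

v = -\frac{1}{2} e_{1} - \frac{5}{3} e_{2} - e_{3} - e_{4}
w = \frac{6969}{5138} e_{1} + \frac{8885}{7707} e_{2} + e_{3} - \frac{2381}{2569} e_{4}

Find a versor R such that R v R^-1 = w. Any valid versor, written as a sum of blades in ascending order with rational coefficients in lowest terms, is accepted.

Sketch: the shared square \frac{181}{36} makes R = v + w = \frac{2200}{2569} e_{1} - \frac{1320}{2569} e_{2} - \frac{4950}{2569} e_{4} the natural versor; its sandwich fixes that direction, negates (v - w)/2, and sends v to w.
Answer: \frac{2200}{2569} e_{1} - \frac{1320}{2569} e_{2} - \frac{4950}{2569} e_{4}


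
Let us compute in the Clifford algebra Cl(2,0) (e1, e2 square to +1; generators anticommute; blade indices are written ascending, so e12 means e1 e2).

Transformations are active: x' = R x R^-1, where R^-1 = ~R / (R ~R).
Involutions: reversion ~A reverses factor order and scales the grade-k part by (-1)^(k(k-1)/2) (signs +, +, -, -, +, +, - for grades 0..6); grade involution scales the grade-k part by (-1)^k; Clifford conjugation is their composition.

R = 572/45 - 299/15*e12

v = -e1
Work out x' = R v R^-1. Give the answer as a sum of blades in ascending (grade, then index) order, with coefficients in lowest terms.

~R = 572/45 + 299/15*e12, and R ~R = 1131793/2025, so R^-1 = ~R / (1131793/2025).
R v = -572/45*e1 - 299/15*e2
Answer: 2825/6697*e1 - 6072/6697*e2


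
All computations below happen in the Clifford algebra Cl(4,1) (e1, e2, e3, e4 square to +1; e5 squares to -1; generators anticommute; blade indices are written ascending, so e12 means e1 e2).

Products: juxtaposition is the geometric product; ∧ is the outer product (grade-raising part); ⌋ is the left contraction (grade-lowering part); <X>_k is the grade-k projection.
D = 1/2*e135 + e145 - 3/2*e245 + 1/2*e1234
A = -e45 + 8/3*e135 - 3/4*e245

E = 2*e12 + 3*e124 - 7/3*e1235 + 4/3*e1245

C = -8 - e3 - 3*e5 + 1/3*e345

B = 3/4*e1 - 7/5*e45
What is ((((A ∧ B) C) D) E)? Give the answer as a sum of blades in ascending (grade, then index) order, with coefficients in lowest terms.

step 1: -3/4*e145 + 9/16*e1245
step 2: -1/4*e13 - 9/4*e14 + 3/16*e123 + 27/16*e124 + 6*e145 - 9/2*e1245 + 3/4*e1345 - 9/16*e12345
step 3: 6 + 27/4*e1 + 9/2*e2 + 3/32*e3 + 9/32*e4 + 67/32*e5 - 9*e12 - 27/32*e13 + 81/32*e15 + 9/16*e23 + 5/32*e24 + 45/32*e25 - 3*e34 - 9/4*e35 + 9/8*e123 - 27/8*e125 - 9/4*e234 - 3*e235 - 7/8*e345 + 9/32*e1345 - 21/32*e2345 - 3/8*e12345
step 4: 18 - 527/32*e1 + 27/2*e2 - 77/8*e3 + 259/8*e4 + 75/8*e5 + 579/32*e12 + 313/32*e13 - 453/32*e14 - 41/24*e15 - 231/32*e23 + 777/32*e24 + 225/32*e25 - 27/8*e34 - 177/8*e35 + 15/8*e45 - 1427/96*e123 + 309/16*e124 + 139/32*e125 + 109/16*e134 + 561/32*e135 + 111/32*e145 - 81/32*e234 - 531/32*e235 + 45/32*e245 - 3/4*e345 - 279/32*e1234 - 159/8*e1235 - 169/32*e1245 - 845/96*e1345 - 9/16*e2345 + 185/32*e12345
Answer: 18 - 527/32*e1 + 27/2*e2 - 77/8*e3 + 259/8*e4 + 75/8*e5 + 579/32*e12 + 313/32*e13 - 453/32*e14 - 41/24*e15 - 231/32*e23 + 777/32*e24 + 225/32*e25 - 27/8*e34 - 177/8*e35 + 15/8*e45 - 1427/96*e123 + 309/16*e124 + 139/32*e125 + 109/16*e134 + 561/32*e135 + 111/32*e145 - 81/32*e234 - 531/32*e235 + 45/32*e245 - 3/4*e345 - 279/32*e1234 - 159/8*e1235 - 169/32*e1245 - 845/96*e1345 - 9/16*e2345 + 185/32*e12345


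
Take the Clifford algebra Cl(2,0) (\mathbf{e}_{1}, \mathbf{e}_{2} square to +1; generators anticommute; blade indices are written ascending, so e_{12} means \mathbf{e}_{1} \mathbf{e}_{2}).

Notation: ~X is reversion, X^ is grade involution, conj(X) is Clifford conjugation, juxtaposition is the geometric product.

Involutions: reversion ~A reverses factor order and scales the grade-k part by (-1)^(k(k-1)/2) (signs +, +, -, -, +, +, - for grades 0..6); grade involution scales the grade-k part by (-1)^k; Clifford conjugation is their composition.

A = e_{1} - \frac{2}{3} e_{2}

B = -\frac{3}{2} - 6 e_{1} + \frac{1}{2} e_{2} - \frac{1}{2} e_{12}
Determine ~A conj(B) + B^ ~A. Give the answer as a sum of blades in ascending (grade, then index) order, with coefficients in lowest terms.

first term: \frac{19}{3} - \frac{7}{6} e_{1} + \frac{3}{2} e_{2} + \frac{7}{2} e_{12}
second term: \frac{19}{3} - \frac{7}{6} e_{1} + \frac{3}{2} e_{2} - \frac{7}{2} e_{12}
Answer: \frac{38}{3} - \frac{7}{3} e_{1} + 3 e_{2}


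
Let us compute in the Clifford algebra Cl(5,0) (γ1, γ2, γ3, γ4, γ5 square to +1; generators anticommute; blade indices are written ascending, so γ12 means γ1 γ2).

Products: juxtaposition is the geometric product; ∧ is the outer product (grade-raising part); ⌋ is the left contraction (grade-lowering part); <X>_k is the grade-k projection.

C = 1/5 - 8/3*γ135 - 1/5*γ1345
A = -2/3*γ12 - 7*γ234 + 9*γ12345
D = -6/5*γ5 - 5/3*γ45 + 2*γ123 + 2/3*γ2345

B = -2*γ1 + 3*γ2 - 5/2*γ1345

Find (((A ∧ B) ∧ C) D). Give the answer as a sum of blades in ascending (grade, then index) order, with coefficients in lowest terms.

step 1: -14*γ1234
step 2: -14/5*γ1234
step 3: -28/5*γ4 + 28/15*γ15 + 14/3*γ1235 + 84/25*γ12345
Answer: -28/5*γ4 + 28/15*γ15 + 14/3*γ1235 + 84/25*γ12345


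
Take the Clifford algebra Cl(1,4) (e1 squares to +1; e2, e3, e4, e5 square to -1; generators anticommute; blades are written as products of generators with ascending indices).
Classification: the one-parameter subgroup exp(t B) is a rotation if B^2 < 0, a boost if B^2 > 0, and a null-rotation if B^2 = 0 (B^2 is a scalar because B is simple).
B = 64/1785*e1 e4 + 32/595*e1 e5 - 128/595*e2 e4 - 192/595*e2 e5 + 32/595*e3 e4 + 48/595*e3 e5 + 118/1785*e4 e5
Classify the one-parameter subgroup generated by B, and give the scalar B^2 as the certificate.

B^2 term by term: the squares give (64/1785)^2*(e1 e4)^2 + (32/595)^2*(e1 e5)^2 + (-128/595)^2*(e2 e4)^2 + (-192/595)^2*(e2 e5)^2 + (32/595)^2*(e3 e4)^2 + (48/595)^2*(e3 e5)^2 + (118/1785)^2*(e4 e5)^2 = 4096/3186225*(+1) + 1024/354025*(+1) + 16384/354025*(-1) + 36864/354025*(-1) + 1024/354025*(-1) + 2304/354025*(-1) + 13924/3186225*(-1) = -4/25 (each basis 2-blade squares to minus the product of its generators' squares); cross terms between blades sharing an index anticommute and cancel; the commuting (index-disjoint) pairs give grade-4 terms 2*c*c'*(blade product), which cancel blade by blade — e1 e2 e4 e5: 8192/354025 - 8192/354025 = 0; e1 e3 e4 e5: -2048/354025 + 2048/354025 = 0; e2 e3 e4 e5: 12288/354025 - 12288/354025 = 0 — confirming B is simple. So B^2 = -4/25.
Answer: rotation, certificate B^2 = -4/25. Certificate logic: -4/25 is a conjugation-invariant scalar, so its sign fixes rotation versus boost versus null-rotation outright.


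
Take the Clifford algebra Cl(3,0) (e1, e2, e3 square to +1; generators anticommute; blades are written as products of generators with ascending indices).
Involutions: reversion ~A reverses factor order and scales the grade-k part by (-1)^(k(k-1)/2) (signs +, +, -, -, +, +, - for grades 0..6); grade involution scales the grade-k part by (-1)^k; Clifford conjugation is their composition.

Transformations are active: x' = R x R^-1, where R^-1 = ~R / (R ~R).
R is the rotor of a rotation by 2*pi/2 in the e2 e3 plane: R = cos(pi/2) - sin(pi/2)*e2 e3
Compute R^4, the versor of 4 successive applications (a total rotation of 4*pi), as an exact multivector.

The rotor phase is half the rotation angle and phases add under composition, so 4 steps in the e2 e3 plane accumulate phase 4*(pi/2) = 2*pi: R^4 = cos(2*pi) - sin(2*pi)*e2 e3.
cos(2*pi) = 1 and sin(2*pi) = 0, so R^4 = 1. The total rotation 4*pi is 2 full turns, so every vector returns to itself, yet the rotor is +1, back on the identity sheet (an even number of 2*pi turns).
Answer: 1


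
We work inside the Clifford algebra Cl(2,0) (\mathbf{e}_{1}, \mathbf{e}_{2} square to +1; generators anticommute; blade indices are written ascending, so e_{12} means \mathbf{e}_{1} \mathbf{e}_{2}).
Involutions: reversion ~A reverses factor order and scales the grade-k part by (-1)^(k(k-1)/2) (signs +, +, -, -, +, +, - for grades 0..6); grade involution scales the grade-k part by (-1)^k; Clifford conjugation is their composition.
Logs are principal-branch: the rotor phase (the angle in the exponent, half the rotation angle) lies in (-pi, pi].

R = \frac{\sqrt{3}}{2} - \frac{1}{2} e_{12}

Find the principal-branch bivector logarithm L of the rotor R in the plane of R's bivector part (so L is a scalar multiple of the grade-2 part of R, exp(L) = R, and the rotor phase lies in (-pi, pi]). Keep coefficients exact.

The scalar part of R is \frac{\sqrt{3}}{2}, which pins the rotor phase on the principal branch; dividing the bivector part by the sine of that phase recovers the unit plane, and L is the phase times that plane.
Concretely: cos(phase) = \frac{\sqrt{3}}{2} gives phase = ±\frac{\pi}{6}, and since phase/sin(phase) is even the sign is immaterial: L = (phase/sin(phase)) * <R>_2 = (\frac{\pi}{3}) * <R>_2.
Answer: - \frac{\pi}{6} e_{12}


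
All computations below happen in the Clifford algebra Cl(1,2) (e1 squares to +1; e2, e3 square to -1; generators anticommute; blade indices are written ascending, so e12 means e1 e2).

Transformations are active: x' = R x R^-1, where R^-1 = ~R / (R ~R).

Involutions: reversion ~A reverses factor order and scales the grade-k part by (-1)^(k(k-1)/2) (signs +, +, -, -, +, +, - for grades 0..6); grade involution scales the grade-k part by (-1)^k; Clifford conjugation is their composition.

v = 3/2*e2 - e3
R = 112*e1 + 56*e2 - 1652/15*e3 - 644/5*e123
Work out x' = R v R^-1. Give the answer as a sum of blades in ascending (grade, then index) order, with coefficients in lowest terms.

~R = 112*e1 + 56*e2 - 1652/15*e3 + 644/5*e123, and R ~R = 624064/45, so R^-1 = ~R / (624064/45).
R v = -2912/15 + 196/5*e12 - 1526/5*e13 + 546/5*e23
Answer: -20553/3980*e1 + 10353/3980*e2 + 1915/398*e3


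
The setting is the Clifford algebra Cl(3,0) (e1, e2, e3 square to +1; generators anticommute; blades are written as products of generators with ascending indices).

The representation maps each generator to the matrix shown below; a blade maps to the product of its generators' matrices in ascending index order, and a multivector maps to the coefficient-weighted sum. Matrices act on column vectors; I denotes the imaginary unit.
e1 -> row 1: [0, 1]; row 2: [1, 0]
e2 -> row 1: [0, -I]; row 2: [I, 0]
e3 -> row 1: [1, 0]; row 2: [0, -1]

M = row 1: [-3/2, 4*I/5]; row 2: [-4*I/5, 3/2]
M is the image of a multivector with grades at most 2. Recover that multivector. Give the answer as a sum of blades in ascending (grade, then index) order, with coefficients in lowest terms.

Method: 1, rho(e1), rho(e2), rho(e3) form a trace-orthogonal basis of the 2x2 complex matrices (tr(X Y) = 2 if X = Y, else 0), so M = m0*1 + m1*rho(e1) + m2*rho(e2) + m3*rho(e3) with m0 = tr(M)/2 = 0, m1 = tr(M rho(e1))/2 = 0, m2 = tr(M rho(e2))/2 = -4/5, m3 = tr(M rho(e3))/2 = -3/2.
Multiplying table entries, the bivector images are rho(e1 e2) = I*rho(e3), rho(e1 e3) = -I*rho(e2), rho(e2 e3) = I*rho(e1); with real blade coefficients the real parts of m0..m3 are the coefficients of 1, e1, e2, e3 and the imaginary parts give the bivectors (e2 e3: Im m1, e1 e3: -Im m2, e1 e2: Im m3).
Answer: -4/5*e2 - 3/2*e3


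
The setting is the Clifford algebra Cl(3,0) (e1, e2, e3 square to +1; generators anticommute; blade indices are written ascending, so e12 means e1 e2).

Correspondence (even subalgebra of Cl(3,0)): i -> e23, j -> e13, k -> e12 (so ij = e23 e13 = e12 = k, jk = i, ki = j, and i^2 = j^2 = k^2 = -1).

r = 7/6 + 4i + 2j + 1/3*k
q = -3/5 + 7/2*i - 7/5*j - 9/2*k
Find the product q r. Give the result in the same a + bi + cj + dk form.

In blades: q = -3/5 - 9/2*e12 - 7/5*e13 + 7/2*e23, r = 7/6 + 1/3*e12 + 2*e13 + 4*e23.
Distribute q over r term by term (generator squares from the signature, products reordered to ascending indices): (-3/5)*r = -7/10 - 1/5*e12 - 6/5*e13 - 12/5*e23; (-9/2*e12)*r = 3/2 - 21/4*e12 - 18*e13 + 9*e23; (-7/5*e13)*r = 14/5 + 28/5*e12 - 49/30*e13 - 7/15*e23; (7/2*e23)*r = -14 + 7*e12 - 7/6*e13 + 49/12*e23.
Sum: -52/5 + 143/20*e12 - 22*e13 + 613/60*e23; translating back through the correspondence:
Answer: -52/5 + 613/60*i - 22j + 143/20*k


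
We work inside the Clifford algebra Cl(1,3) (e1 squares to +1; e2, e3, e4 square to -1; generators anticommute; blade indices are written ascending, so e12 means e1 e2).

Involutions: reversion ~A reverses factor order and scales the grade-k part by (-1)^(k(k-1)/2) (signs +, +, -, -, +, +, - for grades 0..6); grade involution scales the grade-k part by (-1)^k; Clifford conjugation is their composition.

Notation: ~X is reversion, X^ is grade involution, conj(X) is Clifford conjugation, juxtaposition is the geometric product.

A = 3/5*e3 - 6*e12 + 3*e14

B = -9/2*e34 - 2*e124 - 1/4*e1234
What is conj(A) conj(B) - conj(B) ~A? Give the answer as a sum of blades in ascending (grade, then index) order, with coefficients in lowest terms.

first term: -6*e2 - 93/10*e4 - 27/2*e13 + 3/4*e23 - 3/2*e34 - 3/20*e124 + 141/5*e1234
second term: -6*e2 - 93/10*e4 + 27/2*e13 + 3/4*e23 - 3/2*e34 - 3/20*e124 + 141/5*e1234
Answer: -27*e13


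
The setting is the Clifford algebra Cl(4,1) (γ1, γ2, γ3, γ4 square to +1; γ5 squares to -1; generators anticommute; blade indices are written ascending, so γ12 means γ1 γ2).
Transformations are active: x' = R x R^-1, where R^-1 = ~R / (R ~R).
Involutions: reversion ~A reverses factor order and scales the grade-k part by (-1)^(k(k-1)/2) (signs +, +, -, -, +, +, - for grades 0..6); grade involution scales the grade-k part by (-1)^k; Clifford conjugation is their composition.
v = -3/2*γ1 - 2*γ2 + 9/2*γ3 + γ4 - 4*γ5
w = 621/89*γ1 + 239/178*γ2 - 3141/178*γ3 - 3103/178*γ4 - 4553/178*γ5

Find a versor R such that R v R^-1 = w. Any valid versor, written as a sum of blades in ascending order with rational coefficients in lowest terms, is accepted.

Since q(v) = q(w) = 23/2, the sum R = v + w = 975/178*γ1 - 117/178*γ2 - 1170/89*γ3 - 2925/178*γ4 - 5265/178*γ5 does the job whenever invertible.
Answer: 975/178*γ1 - 117/178*γ2 - 1170/89*γ3 - 2925/178*γ4 - 5265/178*γ5


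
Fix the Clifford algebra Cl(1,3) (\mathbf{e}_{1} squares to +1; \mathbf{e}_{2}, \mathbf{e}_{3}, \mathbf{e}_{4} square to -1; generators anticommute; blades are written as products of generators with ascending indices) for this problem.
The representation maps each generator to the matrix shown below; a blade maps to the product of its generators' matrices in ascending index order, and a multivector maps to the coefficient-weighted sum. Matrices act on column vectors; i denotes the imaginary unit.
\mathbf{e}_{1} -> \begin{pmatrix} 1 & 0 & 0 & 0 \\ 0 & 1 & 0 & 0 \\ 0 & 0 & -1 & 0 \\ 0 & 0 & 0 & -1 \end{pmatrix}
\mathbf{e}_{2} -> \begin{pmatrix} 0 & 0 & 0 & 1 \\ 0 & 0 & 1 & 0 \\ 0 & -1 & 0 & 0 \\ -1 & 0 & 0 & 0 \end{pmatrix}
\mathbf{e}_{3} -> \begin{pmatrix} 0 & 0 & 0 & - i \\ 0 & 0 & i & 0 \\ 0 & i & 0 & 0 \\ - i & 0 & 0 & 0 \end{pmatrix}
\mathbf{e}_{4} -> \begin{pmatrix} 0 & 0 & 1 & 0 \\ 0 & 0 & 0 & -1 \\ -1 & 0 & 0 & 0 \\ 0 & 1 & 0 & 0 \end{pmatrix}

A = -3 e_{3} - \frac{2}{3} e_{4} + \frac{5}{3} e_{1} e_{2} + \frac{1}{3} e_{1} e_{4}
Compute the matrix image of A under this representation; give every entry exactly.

Bivector images (products of the table entries): rho(e_{1} e_{2}) = rho(\mathbf{e}_{1})rho(\mathbf{e}_{2}) = \begin{pmatrix} 0 & 0 & 0 & 1 \\ 0 & 0 & 1 & 0 \\ 0 & 1 & 0 & 0 \\ 1 & 0 & 0 & 0 \end{pmatrix}; rho(e_{1} e_{4}) = rho(\mathbf{e}_{1})rho(\mathbf{e}_{4}) = \begin{pmatrix} 0 & 0 & 1 & 0 \\ 0 & 0 & 0 & -1 \\ 1 & 0 & 0 & 0 \\ 0 & -1 & 0 & 0 \end{pmatrix}.
M = (-3)*rho(e_{3}) + (-\frac{2}{3})*rho(e_{4}) + (\frac{5}{3})*rho(e_{1} e_{2}) + (\frac{1}{3})*rho(e_{1} e_{4}), summed entrywise:
Answer: \begin{pmatrix} 0 & 0 & - \frac{1}{3} & \frac{5}{3} + 3 i \\ 0 & 0 & \frac{5}{3} - 3 i & \frac{1}{3} \\ 1 & \frac{5}{3} - 3 i & 0 & 0 \\ \frac{5}{3} + 3 i & -1 & 0 & 0 \end{pmatrix}


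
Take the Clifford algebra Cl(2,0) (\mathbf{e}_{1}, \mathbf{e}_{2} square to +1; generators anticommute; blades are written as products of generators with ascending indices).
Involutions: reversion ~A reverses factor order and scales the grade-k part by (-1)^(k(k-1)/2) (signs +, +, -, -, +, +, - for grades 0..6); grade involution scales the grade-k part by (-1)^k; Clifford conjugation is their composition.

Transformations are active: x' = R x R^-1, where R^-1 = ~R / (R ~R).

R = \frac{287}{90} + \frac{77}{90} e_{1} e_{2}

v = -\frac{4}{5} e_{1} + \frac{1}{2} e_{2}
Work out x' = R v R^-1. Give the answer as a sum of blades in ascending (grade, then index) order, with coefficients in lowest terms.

~R = \frac{287}{90} - \frac{77}{90} e_{1} e_{2}, and R ~R = \frac{44149}{4050}, so R^-1 = ~R / (\frac{44149}{4050}).
R v = -\frac{637}{300} e_{1} + \frac{2051}{900} e_{2}
Answer: -\frac{797}{1802} e_{1} + \frac{3754}{4505} e_{2}


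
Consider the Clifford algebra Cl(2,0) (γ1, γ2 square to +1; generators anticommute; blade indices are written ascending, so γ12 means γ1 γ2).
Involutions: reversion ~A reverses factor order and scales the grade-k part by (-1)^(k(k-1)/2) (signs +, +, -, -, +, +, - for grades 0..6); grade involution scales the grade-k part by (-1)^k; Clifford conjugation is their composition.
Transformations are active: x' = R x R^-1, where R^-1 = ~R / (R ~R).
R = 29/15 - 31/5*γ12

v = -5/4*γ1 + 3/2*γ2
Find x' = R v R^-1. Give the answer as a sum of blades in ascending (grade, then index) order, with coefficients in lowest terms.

~R = 29/15 + 31/5*γ12, and R ~R = 1898/45, so R^-1 = ~R / (1898/45).
R v = -703/60*γ1 - 97/20*γ2
Answer: 1669/9490*γ1 - 36909/18980*γ2


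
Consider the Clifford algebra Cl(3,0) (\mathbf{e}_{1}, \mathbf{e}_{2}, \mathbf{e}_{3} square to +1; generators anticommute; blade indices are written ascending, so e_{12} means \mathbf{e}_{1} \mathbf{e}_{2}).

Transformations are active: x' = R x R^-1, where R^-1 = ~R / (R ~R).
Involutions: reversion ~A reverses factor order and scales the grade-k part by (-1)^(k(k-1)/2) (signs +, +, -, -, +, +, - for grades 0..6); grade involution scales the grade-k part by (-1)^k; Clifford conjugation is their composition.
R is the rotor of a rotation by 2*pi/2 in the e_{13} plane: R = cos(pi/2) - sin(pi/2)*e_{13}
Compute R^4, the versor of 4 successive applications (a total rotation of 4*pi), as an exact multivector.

The rotor phase is half the rotation angle and phases add under composition, so 4 steps in the e_{13} plane accumulate phase 4*(pi/2) = 2 \pi: R^4 = cos(2 \pi) - sin(2 \pi)*e_{13}.
cos(2 \pi) = 1 and sin(2 \pi) = 0, so R^4 = 1. The total rotation 4*pi is 2 full turns, so every vector returns to itself, yet the rotor is +1, back on the identity sheet (an even number of 2*pi turns).
Answer: 1


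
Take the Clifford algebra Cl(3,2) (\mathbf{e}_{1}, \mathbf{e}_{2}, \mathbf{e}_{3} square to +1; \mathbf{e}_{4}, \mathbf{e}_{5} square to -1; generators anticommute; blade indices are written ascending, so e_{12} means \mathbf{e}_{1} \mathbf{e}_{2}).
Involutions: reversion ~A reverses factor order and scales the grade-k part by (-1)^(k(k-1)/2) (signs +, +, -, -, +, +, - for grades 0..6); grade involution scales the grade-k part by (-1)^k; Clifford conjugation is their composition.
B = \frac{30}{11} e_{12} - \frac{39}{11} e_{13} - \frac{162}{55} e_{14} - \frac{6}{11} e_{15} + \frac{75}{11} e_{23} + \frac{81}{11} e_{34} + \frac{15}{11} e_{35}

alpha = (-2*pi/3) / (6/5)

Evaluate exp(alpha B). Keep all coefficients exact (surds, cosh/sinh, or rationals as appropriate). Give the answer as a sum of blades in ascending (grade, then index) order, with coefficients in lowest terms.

B^2 term by term: the squares give (\frac{30}{11})^2*(e_{12})^2 + (-\frac{39}{11})^2*(e_{13})^2 + (-\frac{162}{55})^2*(e_{14})^2 + (-\frac{6}{11})^2*(e_{15})^2 + (\frac{75}{11})^2*(e_{23})^2 + (\frac{81}{11})^2*(e_{34})^2 + (\frac{15}{11})^2*(e_{35})^2 = \frac{900}{121}*(-1) + \frac{1521}{121}*(-1) + \frac{26244}{3025}*(+1) + \frac{36}{121}*(+1) + \frac{5625}{121}*(-1) + \frac{6561}{121}*(+1) + \frac{225}{121}*(+1) = -\frac{36}{25} (each basis 2-blade squares to minus the product of its generators' squares); cross terms between blades sharing an index anticommute and cancel; the commuting (index-disjoint) pairs give grade-4 terms 2*c*c'*(blade product), which cancel blade by blade — e_{1234}: \frac{4860}{121} - \frac{4860}{121} = 0; e_{1235}: \frac{900}{121} - \frac{900}{121} = 0; e_{1345}: \frac{972}{121} - \frac{972}{121} = 0 — confirming B is simple. So B^2 = -\frac{36}{25}.
B^2 = -\frac{36}{25} — B^2 < 0, so the exponential closes trigonometrically: l = \frac{6}{5}, alpha*l = - \frac{2 \pi}{3}, so exp(alpha B) = cos(- \frac{2 \pi}{3}) + (sin(- \frac{2 \pi}{3})/(\frac{6}{5}))*B = - \frac{1}{2} + (- \frac{5 \sqrt{3}}{12})*B.
Answer: - \frac{1}{2} - \frac{25 \sqrt{3}}{22} e_{12} + \frac{65 \sqrt{3}}{44} e_{13} + \frac{27 \sqrt{3}}{22} e_{14} + \frac{5 \sqrt{3}}{22} e_{15} - \frac{125 \sqrt{3}}{44} e_{23} - \frac{135 \sqrt{3}}{44} e_{34} - \frac{25 \sqrt{3}}{44} e_{35}
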